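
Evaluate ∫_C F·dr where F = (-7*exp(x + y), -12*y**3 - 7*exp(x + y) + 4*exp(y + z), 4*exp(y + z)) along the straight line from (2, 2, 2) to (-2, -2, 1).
(-7 + 4*exp(3) + 3*exp(8))*exp(-4)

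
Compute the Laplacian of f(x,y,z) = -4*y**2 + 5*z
-8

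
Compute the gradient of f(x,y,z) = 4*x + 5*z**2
(4, 0, 10*z)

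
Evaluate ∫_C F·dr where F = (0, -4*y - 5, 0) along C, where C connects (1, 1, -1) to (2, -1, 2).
10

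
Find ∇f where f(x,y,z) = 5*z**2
(0, 0, 10*z)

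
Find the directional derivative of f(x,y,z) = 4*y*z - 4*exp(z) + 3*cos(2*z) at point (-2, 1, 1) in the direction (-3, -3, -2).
2*sqrt(22)*(-5 + 3*sin(2) + 2*E)/11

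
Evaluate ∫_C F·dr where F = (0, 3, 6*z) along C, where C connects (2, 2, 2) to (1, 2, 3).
15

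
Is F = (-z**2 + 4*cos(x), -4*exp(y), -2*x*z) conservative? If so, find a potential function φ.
Yes, F is conservative. φ = -x*z**2 - 4*exp(y) + 4*sin(x)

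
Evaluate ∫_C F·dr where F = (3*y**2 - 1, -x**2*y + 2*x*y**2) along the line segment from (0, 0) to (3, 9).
4605/4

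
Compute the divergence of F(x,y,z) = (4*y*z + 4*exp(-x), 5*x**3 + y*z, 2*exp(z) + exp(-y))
z + 2*exp(z) - 4*exp(-x)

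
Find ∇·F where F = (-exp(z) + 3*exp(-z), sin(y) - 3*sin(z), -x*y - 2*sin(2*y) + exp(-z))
cos(y) - exp(-z)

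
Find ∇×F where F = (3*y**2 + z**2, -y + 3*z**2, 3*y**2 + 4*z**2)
(6*y - 6*z, 2*z, -6*y)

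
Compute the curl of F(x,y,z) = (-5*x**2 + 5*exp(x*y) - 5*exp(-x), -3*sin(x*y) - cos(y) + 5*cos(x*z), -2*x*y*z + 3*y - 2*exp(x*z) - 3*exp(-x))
(-2*x*z + 5*x*sin(x*z) + 3, (2*z*(y + exp(x*z))*exp(x) - 3)*exp(-x), -5*x*exp(x*y) - 3*y*cos(x*y) - 5*z*sin(x*z))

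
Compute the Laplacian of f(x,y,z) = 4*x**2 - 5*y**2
-2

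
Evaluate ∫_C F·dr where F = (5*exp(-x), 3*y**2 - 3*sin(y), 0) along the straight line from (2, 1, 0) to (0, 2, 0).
-3*cos(1) + 3*cos(2) + 5*exp(-2) + 2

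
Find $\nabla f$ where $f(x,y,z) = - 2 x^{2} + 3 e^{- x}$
(-4*x - 3*exp(-x), 0, 0)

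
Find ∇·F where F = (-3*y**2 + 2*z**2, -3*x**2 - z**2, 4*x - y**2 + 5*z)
5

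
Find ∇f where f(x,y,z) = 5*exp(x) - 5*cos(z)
(5*exp(x), 0, 5*sin(z))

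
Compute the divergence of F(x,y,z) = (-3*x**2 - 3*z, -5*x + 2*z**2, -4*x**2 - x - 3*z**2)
-6*x - 6*z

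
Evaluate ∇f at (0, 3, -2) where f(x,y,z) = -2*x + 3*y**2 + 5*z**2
(-2, 18, -20)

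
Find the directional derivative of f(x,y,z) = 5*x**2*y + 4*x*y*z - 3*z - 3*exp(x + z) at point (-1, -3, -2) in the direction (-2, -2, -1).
-143/3 + 3*exp(-3)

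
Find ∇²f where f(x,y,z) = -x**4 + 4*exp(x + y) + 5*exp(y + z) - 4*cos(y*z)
-12*x**2 + 4*y**2*cos(y*z) + 4*z**2*cos(y*z) + 8*exp(x + y) + 10*exp(y + z)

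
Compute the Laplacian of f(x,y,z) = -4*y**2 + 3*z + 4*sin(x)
-4*sin(x) - 8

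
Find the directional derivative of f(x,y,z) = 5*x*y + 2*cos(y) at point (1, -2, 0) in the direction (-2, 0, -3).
20*sqrt(13)/13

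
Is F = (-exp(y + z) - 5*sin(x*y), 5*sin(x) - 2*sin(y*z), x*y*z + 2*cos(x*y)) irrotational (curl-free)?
No, ∇×F = (x*z - 2*x*sin(x*y) + 2*y*cos(y*z), -y*z + 2*y*sin(x*y) - exp(y + z), 5*x*cos(x*y) + exp(y + z) + 5*cos(x))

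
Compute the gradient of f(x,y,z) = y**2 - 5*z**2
(0, 2*y, -10*z)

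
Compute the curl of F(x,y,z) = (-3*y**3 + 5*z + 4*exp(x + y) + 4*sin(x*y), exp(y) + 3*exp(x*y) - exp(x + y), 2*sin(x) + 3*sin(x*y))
(3*x*cos(x*y), -3*y*cos(x*y) - 2*cos(x) + 5, -4*x*cos(x*y) + 9*y**2 + 3*y*exp(x*y) - 5*exp(x + y))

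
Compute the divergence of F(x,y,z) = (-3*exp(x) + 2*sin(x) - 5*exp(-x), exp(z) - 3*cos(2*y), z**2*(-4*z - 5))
-12*z**2 - 10*z - 3*exp(x) + 6*sin(2*y) + 2*cos(x) + 5*exp(-x)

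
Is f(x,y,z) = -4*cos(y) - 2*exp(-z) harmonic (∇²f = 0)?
No, ∇²f = 4*cos(y) - 2*exp(-z)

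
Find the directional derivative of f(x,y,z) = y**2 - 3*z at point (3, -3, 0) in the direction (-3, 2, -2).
-6*sqrt(17)/17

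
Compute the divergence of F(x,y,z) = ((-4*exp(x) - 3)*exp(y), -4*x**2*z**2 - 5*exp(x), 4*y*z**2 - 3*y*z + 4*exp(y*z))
8*y*z + 4*y*exp(y*z) - 3*y - 4*exp(x + y)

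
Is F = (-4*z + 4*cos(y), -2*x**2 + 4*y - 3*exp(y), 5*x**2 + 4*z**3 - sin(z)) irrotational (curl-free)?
No, ∇×F = (0, -10*x - 4, -4*x + 4*sin(y))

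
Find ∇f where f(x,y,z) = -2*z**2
(0, 0, -4*z)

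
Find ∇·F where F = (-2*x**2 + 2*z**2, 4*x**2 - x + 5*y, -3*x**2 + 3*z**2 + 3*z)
-4*x + 6*z + 8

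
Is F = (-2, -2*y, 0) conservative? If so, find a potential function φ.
Yes, F is conservative. φ = -2*x - y**2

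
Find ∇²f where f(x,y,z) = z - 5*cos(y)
5*cos(y)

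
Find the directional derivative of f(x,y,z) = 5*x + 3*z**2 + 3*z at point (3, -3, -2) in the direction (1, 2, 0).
sqrt(5)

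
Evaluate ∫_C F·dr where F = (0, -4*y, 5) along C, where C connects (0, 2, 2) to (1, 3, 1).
-15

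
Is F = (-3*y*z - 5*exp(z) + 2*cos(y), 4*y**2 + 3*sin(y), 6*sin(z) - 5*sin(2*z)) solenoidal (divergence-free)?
No, ∇·F = 8*y + 3*cos(y) + 6*cos(z) - 10*cos(2*z)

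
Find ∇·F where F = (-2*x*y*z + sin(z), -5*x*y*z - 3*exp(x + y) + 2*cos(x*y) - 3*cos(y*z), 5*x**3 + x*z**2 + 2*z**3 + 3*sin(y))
-3*x*z - 2*x*sin(x*y) - 2*y*z + 6*z**2 + 3*z*sin(y*z) - 3*exp(x + y)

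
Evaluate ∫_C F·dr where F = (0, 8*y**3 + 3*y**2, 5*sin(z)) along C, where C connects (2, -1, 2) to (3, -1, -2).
0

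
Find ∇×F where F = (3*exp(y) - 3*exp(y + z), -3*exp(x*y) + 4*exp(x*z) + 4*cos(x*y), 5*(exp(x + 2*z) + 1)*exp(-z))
(-4*x*exp(x*z), (-5*exp(x) - 3*exp(y))*exp(z), -3*y*exp(x*y) - 4*y*sin(x*y) + 4*z*exp(x*z) - 3*exp(y) + 3*exp(y + z))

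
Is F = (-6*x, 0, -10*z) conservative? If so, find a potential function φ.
Yes, F is conservative. φ = -3*x**2 - 5*z**2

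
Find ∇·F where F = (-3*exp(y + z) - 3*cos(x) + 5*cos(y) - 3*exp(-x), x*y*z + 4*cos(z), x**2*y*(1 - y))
x*z + 3*sin(x) + 3*exp(-x)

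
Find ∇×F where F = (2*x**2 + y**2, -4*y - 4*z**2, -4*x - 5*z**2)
(8*z, 4, -2*y)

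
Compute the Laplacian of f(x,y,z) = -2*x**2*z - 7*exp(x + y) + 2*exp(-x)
-4*z - 14*exp(x + y) + 2*exp(-x)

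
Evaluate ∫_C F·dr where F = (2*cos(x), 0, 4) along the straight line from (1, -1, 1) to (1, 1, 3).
8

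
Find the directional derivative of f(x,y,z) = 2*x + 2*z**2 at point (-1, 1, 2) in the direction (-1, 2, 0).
-2*sqrt(5)/5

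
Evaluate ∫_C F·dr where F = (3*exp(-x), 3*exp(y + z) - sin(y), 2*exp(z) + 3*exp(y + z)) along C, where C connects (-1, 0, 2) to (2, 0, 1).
((8 - 5*E)*exp(3) - 3)*exp(-2)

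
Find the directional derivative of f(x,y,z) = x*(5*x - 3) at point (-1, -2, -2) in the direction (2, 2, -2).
-13*sqrt(3)/3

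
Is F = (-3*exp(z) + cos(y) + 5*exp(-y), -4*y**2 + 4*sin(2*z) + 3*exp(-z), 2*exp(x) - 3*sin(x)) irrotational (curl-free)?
No, ∇×F = (-8*cos(2*z) + 3*exp(-z), -2*exp(x) - 3*exp(z) + 3*cos(x), sin(y) + 5*exp(-y))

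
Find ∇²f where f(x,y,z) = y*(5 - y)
-2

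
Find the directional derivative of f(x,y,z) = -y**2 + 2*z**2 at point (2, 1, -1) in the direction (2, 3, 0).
-6*sqrt(13)/13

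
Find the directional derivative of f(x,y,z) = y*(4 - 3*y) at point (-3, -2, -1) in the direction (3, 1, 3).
16*sqrt(19)/19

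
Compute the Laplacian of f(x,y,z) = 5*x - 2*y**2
-4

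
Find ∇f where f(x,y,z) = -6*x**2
(-12*x, 0, 0)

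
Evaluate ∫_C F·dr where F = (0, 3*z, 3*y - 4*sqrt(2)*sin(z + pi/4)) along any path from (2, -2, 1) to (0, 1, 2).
4*sqrt(2)*cos(pi/4 + 2) - 4*sqrt(2)*cos(pi/4 + 1) + 12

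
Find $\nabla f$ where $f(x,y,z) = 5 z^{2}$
(0, 0, 10*z)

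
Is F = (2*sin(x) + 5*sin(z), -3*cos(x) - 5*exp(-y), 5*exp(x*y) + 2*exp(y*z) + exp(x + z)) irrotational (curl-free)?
No, ∇×F = (5*x*exp(x*y) + 2*z*exp(y*z), -5*y*exp(x*y) - exp(x + z) + 5*cos(z), 3*sin(x))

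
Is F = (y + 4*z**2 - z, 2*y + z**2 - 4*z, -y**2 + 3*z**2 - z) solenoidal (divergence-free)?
No, ∇·F = 6*z + 1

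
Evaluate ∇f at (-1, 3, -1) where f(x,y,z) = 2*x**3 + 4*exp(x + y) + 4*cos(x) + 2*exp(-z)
(4*sin(1) + 6 + 4*exp(2), 4*exp(2), -2*E)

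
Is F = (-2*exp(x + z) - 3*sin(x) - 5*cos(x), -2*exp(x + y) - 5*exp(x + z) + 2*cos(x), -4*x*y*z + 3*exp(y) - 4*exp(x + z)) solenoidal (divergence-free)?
No, ∇·F = -4*x*y - 2*exp(x + y) - 6*exp(x + z) + 5*sin(x) - 3*cos(x)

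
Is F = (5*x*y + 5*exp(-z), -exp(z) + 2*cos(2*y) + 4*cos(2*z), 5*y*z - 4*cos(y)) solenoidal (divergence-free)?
No, ∇·F = 10*y - 4*sin(2*y)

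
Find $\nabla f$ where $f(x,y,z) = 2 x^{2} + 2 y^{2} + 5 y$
(4*x, 4*y + 5, 0)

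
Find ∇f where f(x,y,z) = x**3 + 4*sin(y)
(3*x**2, 4*cos(y), 0)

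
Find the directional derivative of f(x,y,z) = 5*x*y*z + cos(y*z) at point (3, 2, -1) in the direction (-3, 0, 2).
2*sqrt(13)*(2*sin(2) + 45)/13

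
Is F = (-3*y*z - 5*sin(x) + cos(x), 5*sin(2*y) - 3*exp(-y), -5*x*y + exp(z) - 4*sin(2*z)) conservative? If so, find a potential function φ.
No, ∇×F = (-5*x, 2*y, 3*z) ≠ 0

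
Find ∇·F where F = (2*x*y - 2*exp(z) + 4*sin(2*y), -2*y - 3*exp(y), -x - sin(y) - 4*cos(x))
2*y - 3*exp(y) - 2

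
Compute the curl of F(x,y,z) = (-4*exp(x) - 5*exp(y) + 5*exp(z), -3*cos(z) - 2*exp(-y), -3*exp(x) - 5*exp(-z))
(-3*sin(z), 3*exp(x) + 5*exp(z), 5*exp(y))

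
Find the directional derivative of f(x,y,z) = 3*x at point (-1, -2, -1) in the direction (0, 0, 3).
0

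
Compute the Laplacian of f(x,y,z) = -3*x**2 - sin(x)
sin(x) - 6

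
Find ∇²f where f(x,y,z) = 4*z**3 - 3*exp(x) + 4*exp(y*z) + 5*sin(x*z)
-5*x**2*sin(x*z) + 4*y**2*exp(y*z) + 4*z**2*exp(y*z) - 5*z**2*sin(x*z) + 24*z - 3*exp(x)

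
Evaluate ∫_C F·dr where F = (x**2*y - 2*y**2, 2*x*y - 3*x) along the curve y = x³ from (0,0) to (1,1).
-127/84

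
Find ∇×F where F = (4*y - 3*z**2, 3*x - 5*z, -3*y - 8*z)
(2, -6*z, -1)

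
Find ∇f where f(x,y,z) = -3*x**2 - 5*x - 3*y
(-6*x - 5, -3, 0)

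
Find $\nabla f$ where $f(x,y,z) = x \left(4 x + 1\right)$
(8*x + 1, 0, 0)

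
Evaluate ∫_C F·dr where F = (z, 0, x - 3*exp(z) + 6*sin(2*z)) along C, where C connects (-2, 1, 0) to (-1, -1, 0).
0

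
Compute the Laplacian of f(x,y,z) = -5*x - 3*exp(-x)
-3*exp(-x)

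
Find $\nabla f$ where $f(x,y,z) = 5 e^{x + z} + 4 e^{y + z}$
(5*exp(x + z), 4*exp(y + z), 5*exp(x + z) + 4*exp(y + z))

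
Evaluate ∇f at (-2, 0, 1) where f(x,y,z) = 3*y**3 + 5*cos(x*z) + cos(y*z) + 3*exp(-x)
(-3*exp(2) + 5*sin(2), 0, -10*sin(2))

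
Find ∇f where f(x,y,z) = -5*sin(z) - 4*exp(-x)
(4*exp(-x), 0, -5*cos(z))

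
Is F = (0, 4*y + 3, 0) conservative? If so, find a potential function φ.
Yes, F is conservative. φ = y*(2*y + 3)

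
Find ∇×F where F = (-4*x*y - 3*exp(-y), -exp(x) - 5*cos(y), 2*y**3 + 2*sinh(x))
(6*y**2, -2*cosh(x), 4*x - exp(x) - 3*exp(-y))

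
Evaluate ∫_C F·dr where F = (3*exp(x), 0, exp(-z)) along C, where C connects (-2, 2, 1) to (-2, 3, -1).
-2*sinh(1)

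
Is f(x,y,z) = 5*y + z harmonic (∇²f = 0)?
Yes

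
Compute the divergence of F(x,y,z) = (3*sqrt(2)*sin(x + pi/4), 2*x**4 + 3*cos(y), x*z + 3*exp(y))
x - 3*sin(y) + 3*sqrt(2)*cos(x + pi/4)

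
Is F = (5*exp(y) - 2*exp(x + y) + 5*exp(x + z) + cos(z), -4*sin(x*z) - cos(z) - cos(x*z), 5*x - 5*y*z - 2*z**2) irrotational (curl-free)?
No, ∇×F = (-x*sin(x*z) + 4*x*cos(x*z) - 5*z - sin(z), 5*exp(x + z) - sin(z) - 5, z*sin(x*z) - 4*z*cos(x*z) - 5*exp(y) + 2*exp(x + y))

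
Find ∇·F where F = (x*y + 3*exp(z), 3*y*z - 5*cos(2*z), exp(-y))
y + 3*z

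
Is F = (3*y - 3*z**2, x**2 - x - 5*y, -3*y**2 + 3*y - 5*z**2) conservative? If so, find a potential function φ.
No, ∇×F = (3 - 6*y, -6*z, 2*x - 4) ≠ 0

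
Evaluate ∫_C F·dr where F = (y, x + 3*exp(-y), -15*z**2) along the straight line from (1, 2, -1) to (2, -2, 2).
-51 - 6*sinh(2)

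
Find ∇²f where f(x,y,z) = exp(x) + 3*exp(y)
exp(x) + 3*exp(y)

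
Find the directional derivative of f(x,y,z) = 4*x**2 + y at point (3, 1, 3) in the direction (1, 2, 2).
26/3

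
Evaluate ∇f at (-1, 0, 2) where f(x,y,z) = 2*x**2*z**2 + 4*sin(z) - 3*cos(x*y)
(-16, 0, 4*cos(2) + 8)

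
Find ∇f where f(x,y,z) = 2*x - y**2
(2, -2*y, 0)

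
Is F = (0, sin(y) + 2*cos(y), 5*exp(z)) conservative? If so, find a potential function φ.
Yes, F is conservative. φ = 5*exp(z) + 2*sin(y) - cos(y)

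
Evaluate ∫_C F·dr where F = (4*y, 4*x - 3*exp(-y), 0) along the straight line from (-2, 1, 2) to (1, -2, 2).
-(3 - 3*exp(3))*exp(-1)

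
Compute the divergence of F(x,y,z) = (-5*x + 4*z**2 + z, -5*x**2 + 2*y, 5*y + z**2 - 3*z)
2*z - 6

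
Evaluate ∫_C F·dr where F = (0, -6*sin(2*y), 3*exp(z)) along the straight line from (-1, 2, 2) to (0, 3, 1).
-3*exp(2) - 3*cos(4) + 3*cos(6) + 3*E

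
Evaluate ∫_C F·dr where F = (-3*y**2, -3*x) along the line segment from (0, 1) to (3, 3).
-48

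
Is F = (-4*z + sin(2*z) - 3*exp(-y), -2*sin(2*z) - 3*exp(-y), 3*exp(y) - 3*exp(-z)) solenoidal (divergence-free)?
No, ∇·F = 3*exp(-z) + 3*exp(-y)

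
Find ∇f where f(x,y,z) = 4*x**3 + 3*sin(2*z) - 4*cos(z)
(12*x**2, 0, 4*sin(z) + 6*cos(2*z))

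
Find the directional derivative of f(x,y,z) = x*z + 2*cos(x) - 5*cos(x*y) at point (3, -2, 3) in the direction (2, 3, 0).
sqrt(13)*(-4*sin(3) + 6 - 25*sin(6))/13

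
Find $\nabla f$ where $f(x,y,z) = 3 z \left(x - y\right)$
(3*z, -3*z, 3*x - 3*y)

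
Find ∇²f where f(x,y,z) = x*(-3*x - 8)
-6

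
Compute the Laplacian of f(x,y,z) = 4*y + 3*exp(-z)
3*exp(-z)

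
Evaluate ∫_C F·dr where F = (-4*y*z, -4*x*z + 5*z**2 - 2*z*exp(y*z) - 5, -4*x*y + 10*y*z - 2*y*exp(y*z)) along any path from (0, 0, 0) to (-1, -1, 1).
-2 - 2*exp(-1)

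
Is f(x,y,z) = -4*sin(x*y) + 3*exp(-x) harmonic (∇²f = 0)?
No, ∇²f = (4*(x**2 + y**2)*exp(x)*sin(x*y) + 3)*exp(-x)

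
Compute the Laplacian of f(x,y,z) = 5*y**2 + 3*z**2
16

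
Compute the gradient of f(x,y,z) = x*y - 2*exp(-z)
(y, x, 2*exp(-z))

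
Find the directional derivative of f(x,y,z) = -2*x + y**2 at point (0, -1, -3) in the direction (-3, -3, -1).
12*sqrt(19)/19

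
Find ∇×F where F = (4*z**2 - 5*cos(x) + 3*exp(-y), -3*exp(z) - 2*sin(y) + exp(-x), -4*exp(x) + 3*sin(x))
(3*exp(z), 8*z + 4*exp(x) - 3*cos(x), 3*exp(-y) - exp(-x))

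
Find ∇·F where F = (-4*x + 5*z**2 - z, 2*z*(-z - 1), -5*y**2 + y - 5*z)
-9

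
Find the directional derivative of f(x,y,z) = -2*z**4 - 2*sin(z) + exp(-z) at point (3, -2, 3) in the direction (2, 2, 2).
sqrt(3)*(-2*(cos(3) + 108)*exp(3) - 1)*exp(-3)/3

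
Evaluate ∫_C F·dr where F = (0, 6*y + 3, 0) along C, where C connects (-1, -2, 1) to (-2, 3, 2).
30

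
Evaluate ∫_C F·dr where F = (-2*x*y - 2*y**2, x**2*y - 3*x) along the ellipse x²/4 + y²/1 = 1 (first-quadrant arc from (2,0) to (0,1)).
19/3 - 3*pi/2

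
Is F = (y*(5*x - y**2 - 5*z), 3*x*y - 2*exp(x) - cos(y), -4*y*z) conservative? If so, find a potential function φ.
No, ∇×F = (-4*z, -5*y, -5*x + 3*y**2 + 3*y + 5*z - 2*exp(x)) ≠ 0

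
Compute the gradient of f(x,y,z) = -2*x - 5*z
(-2, 0, -5)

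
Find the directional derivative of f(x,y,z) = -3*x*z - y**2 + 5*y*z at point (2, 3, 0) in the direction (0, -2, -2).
-3*sqrt(2)/2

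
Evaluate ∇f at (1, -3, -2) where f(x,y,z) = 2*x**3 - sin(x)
(6 - cos(1), 0, 0)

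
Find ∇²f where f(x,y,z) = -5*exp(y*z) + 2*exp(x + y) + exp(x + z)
-5*y**2*exp(y*z) - 5*z**2*exp(y*z) + 4*exp(x + y) + 2*exp(x + z)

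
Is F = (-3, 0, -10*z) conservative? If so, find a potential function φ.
Yes, F is conservative. φ = -3*x - 5*z**2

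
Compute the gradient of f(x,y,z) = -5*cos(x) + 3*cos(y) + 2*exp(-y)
(5*sin(x), -3*sin(y) - 2*exp(-y), 0)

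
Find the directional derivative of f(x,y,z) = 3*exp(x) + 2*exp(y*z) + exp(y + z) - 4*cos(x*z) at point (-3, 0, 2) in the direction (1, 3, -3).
sqrt(19)*(3 + 12*exp(3) - 44*exp(3)*sin(6))*exp(-3)/19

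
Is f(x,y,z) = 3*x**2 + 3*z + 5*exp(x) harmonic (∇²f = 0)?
No, ∇²f = 5*exp(x) + 6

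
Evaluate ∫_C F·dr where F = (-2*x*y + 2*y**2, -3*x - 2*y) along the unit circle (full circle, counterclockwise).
-3*pi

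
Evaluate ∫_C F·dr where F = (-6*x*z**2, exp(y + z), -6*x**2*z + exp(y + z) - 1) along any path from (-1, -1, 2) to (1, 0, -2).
-E + exp(-2) + 4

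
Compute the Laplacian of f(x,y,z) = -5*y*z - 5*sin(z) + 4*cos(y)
5*sin(z) - 4*cos(y)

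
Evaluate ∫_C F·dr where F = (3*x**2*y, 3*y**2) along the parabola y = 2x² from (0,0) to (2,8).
2752/5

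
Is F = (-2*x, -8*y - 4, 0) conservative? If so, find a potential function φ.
Yes, F is conservative. φ = -x**2 - 4*y**2 - 4*y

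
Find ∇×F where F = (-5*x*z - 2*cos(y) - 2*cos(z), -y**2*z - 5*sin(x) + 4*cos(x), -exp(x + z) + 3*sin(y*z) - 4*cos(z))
(y**2 + 3*z*cos(y*z), -5*x + exp(x + z) + 2*sin(z), -4*sin(x) - 2*sin(y) - 5*cos(x))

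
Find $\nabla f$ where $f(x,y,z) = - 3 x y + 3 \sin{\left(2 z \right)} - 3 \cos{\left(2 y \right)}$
(-3*y, -3*x + 6*sin(2*y), 6*cos(2*z))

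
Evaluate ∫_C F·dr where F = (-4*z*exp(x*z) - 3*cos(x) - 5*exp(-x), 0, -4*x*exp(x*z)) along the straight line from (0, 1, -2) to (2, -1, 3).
-4*exp(6) - 3*sin(2) - 1 + 5*exp(-2)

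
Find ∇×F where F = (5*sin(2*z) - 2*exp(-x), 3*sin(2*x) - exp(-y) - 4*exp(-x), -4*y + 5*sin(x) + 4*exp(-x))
(-4, -5*cos(x) + 10*cos(2*z) + 4*exp(-x), 6*cos(2*x) + 4*exp(-x))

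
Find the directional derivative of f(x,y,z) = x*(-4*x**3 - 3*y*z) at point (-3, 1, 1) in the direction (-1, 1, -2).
-73*sqrt(6)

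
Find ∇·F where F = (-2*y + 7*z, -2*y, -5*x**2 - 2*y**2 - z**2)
-2*z - 2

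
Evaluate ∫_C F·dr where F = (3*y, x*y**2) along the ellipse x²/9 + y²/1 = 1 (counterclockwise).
-33*pi/4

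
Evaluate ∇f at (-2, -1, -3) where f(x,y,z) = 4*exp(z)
(0, 0, 4*exp(-3))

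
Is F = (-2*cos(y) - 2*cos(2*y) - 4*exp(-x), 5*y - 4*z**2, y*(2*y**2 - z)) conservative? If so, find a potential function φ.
No, ∇×F = (6*y**2 + 7*z, 0, -2*(4*cos(y) + 1)*sin(y)) ≠ 0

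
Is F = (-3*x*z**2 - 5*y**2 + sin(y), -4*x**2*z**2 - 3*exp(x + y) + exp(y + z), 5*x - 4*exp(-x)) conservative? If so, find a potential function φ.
No, ∇×F = (8*x**2*z - exp(y + z), -6*x*z - 5 - 4*exp(-x), -8*x*z**2 + 10*y - 3*exp(x + y) - cos(y)) ≠ 0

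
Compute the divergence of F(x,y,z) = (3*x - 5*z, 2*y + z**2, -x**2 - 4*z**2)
5 - 8*z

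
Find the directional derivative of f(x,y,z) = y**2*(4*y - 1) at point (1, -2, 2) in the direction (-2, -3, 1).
-78*sqrt(14)/7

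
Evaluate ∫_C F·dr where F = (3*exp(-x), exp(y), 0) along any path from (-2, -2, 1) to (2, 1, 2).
(-4 + exp(3) + 3*exp(4))*exp(-2)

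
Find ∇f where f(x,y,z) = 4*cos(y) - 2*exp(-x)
(2*exp(-x), -4*sin(y), 0)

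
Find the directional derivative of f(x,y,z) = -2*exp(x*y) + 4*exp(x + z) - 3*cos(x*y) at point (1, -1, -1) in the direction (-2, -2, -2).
-8*sqrt(3)/3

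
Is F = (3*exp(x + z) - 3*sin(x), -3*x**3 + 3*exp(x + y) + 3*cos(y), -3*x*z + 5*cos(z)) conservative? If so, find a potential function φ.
No, ∇×F = (0, 3*z + 3*exp(x + z), -9*x**2 + 3*exp(x + y)) ≠ 0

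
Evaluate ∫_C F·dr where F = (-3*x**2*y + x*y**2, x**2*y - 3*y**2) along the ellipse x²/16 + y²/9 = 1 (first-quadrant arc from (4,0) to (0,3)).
-27 + 36*pi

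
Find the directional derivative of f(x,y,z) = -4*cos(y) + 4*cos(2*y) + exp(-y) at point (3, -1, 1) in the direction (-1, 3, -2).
3*sqrt(14)*(-4*sin(1) - E + 8*sin(2))/14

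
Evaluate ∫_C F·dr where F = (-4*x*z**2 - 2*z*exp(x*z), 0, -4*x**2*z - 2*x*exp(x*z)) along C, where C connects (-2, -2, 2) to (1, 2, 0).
2*exp(-4) + 30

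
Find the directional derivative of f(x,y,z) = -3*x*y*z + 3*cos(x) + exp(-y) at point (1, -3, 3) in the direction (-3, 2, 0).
sqrt(13)*(-99 - 2*exp(3) + 9*sin(1))/13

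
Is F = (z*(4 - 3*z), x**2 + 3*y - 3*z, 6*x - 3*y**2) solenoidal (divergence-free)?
No, ∇·F = 3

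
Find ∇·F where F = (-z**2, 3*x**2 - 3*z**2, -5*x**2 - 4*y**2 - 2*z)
-2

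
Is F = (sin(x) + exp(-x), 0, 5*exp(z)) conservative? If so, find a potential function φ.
Yes, F is conservative. φ = 5*exp(z) - cos(x) - exp(-x)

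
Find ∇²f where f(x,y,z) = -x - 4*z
0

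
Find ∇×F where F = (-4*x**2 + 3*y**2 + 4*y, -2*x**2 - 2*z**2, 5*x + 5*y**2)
(10*y + 4*z, -5, -4*x - 6*y - 4)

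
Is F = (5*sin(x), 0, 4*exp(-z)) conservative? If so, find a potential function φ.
Yes, F is conservative. φ = -5*cos(x) - 4*exp(-z)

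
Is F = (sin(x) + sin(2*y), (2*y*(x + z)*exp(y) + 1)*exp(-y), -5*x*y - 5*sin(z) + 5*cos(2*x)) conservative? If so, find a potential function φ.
No, ∇×F = (-5*x - 2*y, 5*y + 10*sin(2*x), 2*y - 2*cos(2*y)) ≠ 0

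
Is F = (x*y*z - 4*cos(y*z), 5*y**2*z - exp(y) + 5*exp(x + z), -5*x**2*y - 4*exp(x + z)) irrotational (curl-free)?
No, ∇×F = (-5*x**2 - 5*y**2 - 5*exp(x + z), 11*x*y + 4*y*sin(y*z) + 4*exp(x + z), -x*z - 4*z*sin(y*z) + 5*exp(x + z))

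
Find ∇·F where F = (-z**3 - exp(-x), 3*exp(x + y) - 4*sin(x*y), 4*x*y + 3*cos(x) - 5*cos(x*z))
5*x*sin(x*z) - 4*x*cos(x*y) + 3*exp(x + y) + exp(-x)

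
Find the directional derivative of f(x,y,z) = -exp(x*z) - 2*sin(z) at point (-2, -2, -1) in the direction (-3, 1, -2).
sqrt(14)*(-7*exp(2) + 4*cos(1))/14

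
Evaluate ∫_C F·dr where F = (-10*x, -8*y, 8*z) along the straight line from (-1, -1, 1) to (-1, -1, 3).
32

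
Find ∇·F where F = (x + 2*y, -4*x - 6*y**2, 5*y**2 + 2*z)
3 - 12*y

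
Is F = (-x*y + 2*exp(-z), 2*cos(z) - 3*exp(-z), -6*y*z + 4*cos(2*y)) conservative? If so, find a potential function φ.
No, ∇×F = (-6*z - 8*sin(2*y) + 2*sin(z) - 3*exp(-z), -2*exp(-z), x) ≠ 0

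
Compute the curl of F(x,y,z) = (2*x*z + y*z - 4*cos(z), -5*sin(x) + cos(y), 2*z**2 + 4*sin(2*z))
(0, 2*x + y + 4*sin(z), -z - 5*cos(x))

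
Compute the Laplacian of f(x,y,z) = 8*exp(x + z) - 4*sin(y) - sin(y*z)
y**2*sin(y*z) + z**2*sin(y*z) + 16*exp(x + z) + 4*sin(y)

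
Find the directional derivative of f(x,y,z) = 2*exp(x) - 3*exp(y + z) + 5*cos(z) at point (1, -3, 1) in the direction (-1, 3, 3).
-sqrt(19)*(18 + 2*exp(3) + 15*exp(2)*sin(1))*exp(-2)/19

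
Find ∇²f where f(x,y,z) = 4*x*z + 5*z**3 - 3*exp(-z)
30*z - 3*exp(-z)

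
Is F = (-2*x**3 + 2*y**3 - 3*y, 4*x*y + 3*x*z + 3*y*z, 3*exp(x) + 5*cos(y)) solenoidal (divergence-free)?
No, ∇·F = -6*x**2 + 4*x + 3*z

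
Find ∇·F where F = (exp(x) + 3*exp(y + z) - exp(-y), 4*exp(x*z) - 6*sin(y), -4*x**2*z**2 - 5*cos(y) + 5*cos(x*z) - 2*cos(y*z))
-8*x**2*z - 5*x*sin(x*z) + 2*y*sin(y*z) + exp(x) - 6*cos(y)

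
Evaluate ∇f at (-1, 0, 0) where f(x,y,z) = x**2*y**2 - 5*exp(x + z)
(-5*exp(-1), 0, -5*exp(-1))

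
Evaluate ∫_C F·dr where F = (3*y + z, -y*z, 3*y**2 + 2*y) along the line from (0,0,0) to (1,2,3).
37/2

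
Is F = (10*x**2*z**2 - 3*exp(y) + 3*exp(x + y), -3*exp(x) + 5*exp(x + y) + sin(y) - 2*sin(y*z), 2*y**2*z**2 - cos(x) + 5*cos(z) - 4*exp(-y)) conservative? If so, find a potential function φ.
No, ∇×F = (4*y*z**2 + 2*y*cos(y*z) + 4*exp(-y), 20*x**2*z - sin(x), -3*exp(x) + 3*exp(y) + 2*exp(x + y)) ≠ 0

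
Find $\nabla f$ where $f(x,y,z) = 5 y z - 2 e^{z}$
(0, 5*z, 5*y - 2*exp(z))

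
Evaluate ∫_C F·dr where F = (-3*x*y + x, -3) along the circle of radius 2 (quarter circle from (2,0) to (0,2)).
0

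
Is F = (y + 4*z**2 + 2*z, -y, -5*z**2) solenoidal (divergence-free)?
No, ∇·F = -10*z - 1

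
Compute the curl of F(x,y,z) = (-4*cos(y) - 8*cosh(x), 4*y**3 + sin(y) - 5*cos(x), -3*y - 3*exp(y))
(-3*exp(y) - 3, 0, 5*sin(x) - 4*sin(y))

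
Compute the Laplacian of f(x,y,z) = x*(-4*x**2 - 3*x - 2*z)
-24*x - 6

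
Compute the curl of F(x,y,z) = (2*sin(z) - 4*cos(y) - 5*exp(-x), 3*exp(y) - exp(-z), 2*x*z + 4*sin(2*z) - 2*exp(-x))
(-exp(-z), -2*z + 2*cos(z) - 2*exp(-x), -4*sin(y))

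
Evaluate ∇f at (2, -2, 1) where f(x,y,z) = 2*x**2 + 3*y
(8, 3, 0)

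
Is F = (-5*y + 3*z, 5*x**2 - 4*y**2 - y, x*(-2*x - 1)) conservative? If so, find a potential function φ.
No, ∇×F = (0, 4*x + 4, 10*x + 5) ≠ 0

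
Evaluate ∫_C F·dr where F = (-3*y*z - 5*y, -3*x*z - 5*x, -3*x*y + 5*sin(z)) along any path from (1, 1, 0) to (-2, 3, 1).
58 - 5*cos(1)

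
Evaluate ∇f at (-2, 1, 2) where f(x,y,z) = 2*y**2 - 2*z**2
(0, 4, -8)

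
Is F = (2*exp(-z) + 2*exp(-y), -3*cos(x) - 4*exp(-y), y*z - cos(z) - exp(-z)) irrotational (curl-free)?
No, ∇×F = (z, -2*exp(-z), 3*sin(x) + 2*exp(-y))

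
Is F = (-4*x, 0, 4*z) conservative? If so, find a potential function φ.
Yes, F is conservative. φ = -2*x**2 + 2*z**2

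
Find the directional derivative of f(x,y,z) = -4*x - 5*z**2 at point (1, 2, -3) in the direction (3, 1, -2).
-36*sqrt(14)/7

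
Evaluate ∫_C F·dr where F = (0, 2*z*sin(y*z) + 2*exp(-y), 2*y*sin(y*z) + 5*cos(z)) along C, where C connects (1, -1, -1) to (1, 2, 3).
-2*cos(6) - 2*exp(-2) + 5*sin(3) + 2*cos(1) + 5*sin(1) + 2*E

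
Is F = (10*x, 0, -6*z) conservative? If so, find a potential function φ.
Yes, F is conservative. φ = 5*x**2 - 3*z**2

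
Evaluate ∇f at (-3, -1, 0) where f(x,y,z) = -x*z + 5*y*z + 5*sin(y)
(0, 5*cos(1), -2)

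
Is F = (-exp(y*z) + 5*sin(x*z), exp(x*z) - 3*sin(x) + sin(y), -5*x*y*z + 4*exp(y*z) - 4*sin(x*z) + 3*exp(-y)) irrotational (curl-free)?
No, ∇×F = (-5*x*z - x*exp(x*z) + 4*z*exp(y*z) - 3*exp(-y), 5*x*cos(x*z) + 5*y*z - y*exp(y*z) + 4*z*cos(x*z), z*exp(x*z) + z*exp(y*z) - 3*cos(x))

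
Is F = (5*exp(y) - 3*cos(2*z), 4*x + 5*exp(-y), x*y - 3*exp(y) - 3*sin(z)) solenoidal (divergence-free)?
No, ∇·F = -3*cos(z) - 5*exp(-y)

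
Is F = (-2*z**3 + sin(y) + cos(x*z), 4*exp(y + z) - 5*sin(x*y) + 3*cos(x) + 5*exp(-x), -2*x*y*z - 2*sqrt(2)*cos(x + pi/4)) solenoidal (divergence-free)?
No, ∇·F = -2*x*y - 5*x*cos(x*y) - z*sin(x*z) + 4*exp(y + z)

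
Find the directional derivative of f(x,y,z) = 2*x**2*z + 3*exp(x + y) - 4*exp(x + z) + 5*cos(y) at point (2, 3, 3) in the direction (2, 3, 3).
sqrt(22)*(-5*exp(5) - 15*sin(3) + 72)/22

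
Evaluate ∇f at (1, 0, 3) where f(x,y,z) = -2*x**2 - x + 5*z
(-5, 0, 5)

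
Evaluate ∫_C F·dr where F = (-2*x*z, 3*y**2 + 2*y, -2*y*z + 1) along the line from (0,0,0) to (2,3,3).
13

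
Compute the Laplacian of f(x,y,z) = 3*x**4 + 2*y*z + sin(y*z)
36*x**2 - y**2*sin(y*z) - z**2*sin(y*z)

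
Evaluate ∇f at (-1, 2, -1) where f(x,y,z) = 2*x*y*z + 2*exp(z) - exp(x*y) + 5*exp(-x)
(-5*E - 4 - 2*exp(-2), exp(-2) + 2, -4 + 2*exp(-1))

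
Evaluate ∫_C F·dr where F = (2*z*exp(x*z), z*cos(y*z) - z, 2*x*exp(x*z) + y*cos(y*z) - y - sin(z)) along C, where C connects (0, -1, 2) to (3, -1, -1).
-5 + 2*exp(-3) - sqrt(2)*cos(pi/4 + 2) + sqrt(2)*sin(pi/4 + 1)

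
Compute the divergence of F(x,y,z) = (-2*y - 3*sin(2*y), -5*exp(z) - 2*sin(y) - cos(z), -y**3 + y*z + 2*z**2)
y + 4*z - 2*cos(y)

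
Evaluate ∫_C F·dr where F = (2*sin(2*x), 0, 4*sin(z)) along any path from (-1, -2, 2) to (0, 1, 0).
-5 + 5*cos(2)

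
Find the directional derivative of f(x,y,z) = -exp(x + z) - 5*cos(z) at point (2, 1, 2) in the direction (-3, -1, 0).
3*sqrt(10)*exp(4)/10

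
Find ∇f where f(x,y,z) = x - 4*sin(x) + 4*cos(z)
(1 - 4*cos(x), 0, -4*sin(z))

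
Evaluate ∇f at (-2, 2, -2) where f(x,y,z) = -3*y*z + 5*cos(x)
(5*sin(2), 6, -6)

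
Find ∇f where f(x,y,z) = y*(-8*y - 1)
(0, -16*y - 1, 0)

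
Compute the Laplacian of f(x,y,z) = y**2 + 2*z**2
6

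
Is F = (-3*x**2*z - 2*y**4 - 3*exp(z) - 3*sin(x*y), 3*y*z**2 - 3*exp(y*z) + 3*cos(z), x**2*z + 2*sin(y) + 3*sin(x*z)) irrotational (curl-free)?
No, ∇×F = (-6*y*z + 3*y*exp(y*z) + 3*sin(z) + 2*cos(y), -3*x**2 - 2*x*z - 3*z*cos(x*z) - 3*exp(z), 3*x*cos(x*y) + 8*y**3)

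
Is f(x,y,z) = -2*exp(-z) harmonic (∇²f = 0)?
No, ∇²f = -2*exp(-z)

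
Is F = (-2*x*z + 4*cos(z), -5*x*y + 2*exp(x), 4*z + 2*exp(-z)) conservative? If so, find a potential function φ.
No, ∇×F = (0, -2*x - 4*sin(z), -5*y + 2*exp(x)) ≠ 0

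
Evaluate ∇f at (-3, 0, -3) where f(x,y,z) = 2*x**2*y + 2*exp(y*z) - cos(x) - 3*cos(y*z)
(-sin(3), 12, 0)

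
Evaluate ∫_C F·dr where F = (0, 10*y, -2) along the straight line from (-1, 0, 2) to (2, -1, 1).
7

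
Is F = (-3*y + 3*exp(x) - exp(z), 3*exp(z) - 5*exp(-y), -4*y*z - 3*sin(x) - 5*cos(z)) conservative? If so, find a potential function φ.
No, ∇×F = (-4*z - 3*exp(z), -exp(z) + 3*cos(x), 3) ≠ 0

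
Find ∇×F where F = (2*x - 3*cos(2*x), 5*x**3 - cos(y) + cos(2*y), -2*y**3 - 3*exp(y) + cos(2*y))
(-6*y**2 - 3*exp(y) - 2*sin(2*y), 0, 15*x**2)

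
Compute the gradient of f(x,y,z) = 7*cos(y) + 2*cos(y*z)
(0, -2*z*sin(y*z) - 7*sin(y), -2*y*sin(y*z))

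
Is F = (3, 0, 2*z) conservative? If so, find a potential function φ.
Yes, F is conservative. φ = 3*x + z**2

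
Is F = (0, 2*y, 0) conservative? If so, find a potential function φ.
Yes, F is conservative. φ = y**2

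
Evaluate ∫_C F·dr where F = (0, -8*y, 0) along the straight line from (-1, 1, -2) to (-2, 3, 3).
-32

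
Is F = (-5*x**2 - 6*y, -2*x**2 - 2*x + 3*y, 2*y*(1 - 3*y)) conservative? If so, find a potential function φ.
No, ∇×F = (2 - 12*y, 0, 4 - 4*x) ≠ 0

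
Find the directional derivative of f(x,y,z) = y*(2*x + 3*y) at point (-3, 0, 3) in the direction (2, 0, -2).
0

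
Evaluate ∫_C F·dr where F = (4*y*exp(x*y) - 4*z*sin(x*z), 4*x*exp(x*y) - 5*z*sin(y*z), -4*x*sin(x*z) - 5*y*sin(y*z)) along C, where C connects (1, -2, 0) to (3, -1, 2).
-9 + 5*cos(2) - 4*exp(-2) + 4*exp(-3) + 4*cos(6)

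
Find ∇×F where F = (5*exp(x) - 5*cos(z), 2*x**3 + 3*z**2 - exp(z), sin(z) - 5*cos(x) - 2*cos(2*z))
(-6*z + exp(z), -5*sin(x) + 5*sin(z), 6*x**2)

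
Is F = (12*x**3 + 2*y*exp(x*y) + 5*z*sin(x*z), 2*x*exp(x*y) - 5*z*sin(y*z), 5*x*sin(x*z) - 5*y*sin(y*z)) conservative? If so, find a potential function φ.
Yes, F is conservative. φ = 3*x**4 + 2*exp(x*y) - 5*cos(x*z) + 5*cos(y*z)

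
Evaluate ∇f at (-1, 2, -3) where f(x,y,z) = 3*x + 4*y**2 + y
(3, 17, 0)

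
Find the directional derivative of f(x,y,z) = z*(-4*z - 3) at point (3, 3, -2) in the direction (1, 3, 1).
13*sqrt(11)/11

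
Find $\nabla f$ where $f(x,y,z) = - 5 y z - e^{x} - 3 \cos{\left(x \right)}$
(-exp(x) + 3*sin(x), -5*z, -5*y)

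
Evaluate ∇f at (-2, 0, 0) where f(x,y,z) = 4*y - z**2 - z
(0, 4, -1)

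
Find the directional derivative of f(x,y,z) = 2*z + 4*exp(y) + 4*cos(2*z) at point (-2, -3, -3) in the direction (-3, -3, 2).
2*sqrt(22)*(-3 + (4*sin(6) + 1)*exp(3))*exp(-3)/11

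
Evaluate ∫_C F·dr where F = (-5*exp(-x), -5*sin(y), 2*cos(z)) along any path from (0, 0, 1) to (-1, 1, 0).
-10 - 2*sin(1) + 5*cos(1) + 5*E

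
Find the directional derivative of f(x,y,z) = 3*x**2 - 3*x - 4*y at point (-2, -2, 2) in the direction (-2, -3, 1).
3*sqrt(14)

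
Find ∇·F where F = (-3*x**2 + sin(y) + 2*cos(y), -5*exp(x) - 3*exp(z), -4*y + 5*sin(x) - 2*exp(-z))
-6*x + 2*exp(-z)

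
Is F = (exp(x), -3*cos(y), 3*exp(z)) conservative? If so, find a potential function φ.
Yes, F is conservative. φ = exp(x) + 3*exp(z) - 3*sin(y)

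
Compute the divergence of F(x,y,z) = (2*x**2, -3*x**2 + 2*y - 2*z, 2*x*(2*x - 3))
4*x + 2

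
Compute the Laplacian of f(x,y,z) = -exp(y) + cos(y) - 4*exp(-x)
-exp(y) - cos(y) - 4*exp(-x)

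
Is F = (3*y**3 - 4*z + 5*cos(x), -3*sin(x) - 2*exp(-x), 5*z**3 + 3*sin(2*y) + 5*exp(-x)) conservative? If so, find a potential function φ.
No, ∇×F = (6*cos(2*y), -4 + 5*exp(-x), -9*y**2 - 3*cos(x) + 2*exp(-x)) ≠ 0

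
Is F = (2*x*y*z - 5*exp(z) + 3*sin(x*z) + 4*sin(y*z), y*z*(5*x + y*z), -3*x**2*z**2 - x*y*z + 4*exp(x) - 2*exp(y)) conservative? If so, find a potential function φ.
No, ∇×F = (-5*x*y - x*z - 2*y**2*z - 2*exp(y), 2*x*y + 6*x*z**2 + 3*x*cos(x*z) + y*z + 4*y*cos(y*z) - 4*exp(x) - 5*exp(z), z*(-2*x + 5*y - 4*cos(y*z))) ≠ 0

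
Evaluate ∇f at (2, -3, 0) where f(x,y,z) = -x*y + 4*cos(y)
(3, -2 + 4*sin(3), 0)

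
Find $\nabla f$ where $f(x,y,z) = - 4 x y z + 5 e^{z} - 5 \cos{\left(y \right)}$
(-4*y*z, -4*x*z + 5*sin(y), -4*x*y + 5*exp(z))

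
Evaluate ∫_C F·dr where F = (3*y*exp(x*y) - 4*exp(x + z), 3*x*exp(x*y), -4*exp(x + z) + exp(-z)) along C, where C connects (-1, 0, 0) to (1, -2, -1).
-6 - E + 3*exp(-2) + 4*exp(-1)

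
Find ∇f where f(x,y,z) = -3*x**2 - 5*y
(-6*x, -5, 0)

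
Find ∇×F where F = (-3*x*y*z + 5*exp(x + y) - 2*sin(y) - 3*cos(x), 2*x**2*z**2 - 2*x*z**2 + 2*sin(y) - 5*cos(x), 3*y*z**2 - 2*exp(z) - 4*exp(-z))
(z*(-4*x**2 + 4*x + 3*z), -3*x*y, 4*x*z**2 + 3*x*z - 2*z**2 - 5*exp(x + y) + 5*sin(x) + 2*cos(y))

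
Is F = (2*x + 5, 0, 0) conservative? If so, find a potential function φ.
Yes, F is conservative. φ = x*(x + 5)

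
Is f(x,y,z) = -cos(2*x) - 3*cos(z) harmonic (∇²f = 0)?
No, ∇²f = 4*cos(2*x) + 3*cos(z)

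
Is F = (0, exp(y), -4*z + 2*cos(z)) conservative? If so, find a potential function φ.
Yes, F is conservative. φ = -2*z**2 + exp(y) + 2*sin(z)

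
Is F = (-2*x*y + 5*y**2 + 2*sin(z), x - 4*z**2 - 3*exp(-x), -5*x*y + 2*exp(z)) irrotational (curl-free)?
No, ∇×F = (-5*x + 8*z, 5*y + 2*cos(z), 2*x - 10*y + 1 + 3*exp(-x))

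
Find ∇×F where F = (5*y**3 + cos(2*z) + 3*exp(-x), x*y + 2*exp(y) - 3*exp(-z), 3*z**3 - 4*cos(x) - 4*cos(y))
(4*sin(y) - 3*exp(-z), -4*sin(x) - 2*sin(2*z), y*(1 - 15*y))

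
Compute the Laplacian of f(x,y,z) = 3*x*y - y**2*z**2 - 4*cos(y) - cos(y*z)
y**2*(cos(y*z) - 2) + z**2*cos(y*z) - 2*z**2 + 4*cos(y)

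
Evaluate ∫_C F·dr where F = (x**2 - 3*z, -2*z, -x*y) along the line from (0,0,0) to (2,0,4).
-28/3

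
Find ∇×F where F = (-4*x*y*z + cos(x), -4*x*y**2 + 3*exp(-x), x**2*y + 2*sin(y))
(x**2 + 2*cos(y), -6*x*y, 4*x*z - 4*y**2 - 3*exp(-x))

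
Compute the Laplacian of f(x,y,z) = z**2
2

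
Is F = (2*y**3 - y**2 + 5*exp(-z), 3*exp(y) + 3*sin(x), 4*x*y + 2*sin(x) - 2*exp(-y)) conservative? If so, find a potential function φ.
No, ∇×F = (4*x + 2*exp(-y), -4*y - 2*cos(x) - 5*exp(-z), -6*y**2 + 2*y + 3*cos(x)) ≠ 0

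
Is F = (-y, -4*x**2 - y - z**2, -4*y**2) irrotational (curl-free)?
No, ∇×F = (-8*y + 2*z, 0, 1 - 8*x)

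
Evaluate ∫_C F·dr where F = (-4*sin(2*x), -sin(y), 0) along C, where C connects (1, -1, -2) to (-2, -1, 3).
2*cos(4) - 2*cos(2)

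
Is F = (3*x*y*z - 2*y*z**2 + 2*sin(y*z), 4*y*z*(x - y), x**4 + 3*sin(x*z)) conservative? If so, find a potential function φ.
No, ∇×F = (4*y*(-x + y), -4*x**3 + 3*x*y - 4*y*z + 2*y*cos(y*z) - 3*z*cos(x*z), z*(-3*x + 4*y + 2*z - 2*cos(y*z))) ≠ 0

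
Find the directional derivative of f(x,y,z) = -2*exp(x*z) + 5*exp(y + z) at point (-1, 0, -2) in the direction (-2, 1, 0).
sqrt(5)*(5 - 8*exp(4))*exp(-2)/5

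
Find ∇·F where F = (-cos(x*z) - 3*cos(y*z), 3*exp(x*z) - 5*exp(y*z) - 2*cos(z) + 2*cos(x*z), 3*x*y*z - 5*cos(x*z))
3*x*y + 5*x*sin(x*z) - 5*z*exp(y*z) + z*sin(x*z)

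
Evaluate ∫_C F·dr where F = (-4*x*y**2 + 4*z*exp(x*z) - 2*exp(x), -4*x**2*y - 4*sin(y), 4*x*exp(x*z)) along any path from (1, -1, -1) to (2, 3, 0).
-66 - 2*exp(2) + 4*cos(3) - 4*cos(1) - 4*exp(-1) + 2*E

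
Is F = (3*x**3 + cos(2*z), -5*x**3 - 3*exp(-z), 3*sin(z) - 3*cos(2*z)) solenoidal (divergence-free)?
No, ∇·F = 9*x**2 + 6*sin(2*z) + 3*cos(z)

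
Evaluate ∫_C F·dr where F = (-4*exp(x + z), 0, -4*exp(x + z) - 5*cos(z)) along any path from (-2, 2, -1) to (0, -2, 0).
-5*sin(1) - 4 + 4*exp(-3)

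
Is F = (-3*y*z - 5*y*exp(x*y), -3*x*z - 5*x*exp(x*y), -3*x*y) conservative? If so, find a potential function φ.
Yes, F is conservative. φ = -3*x*y*z - 5*exp(x*y)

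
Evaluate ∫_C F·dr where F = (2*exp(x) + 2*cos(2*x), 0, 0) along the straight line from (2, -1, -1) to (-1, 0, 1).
-2*exp(2) - sin(2) + 2*exp(-1) - sin(4)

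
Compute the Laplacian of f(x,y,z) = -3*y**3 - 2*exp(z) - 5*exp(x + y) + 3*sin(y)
-18*y - 2*exp(z) - 10*exp(x + y) - 3*sin(y)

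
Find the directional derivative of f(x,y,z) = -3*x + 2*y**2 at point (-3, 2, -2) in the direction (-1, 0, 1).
3*sqrt(2)/2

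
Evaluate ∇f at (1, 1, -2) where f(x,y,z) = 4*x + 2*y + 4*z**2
(4, 2, -16)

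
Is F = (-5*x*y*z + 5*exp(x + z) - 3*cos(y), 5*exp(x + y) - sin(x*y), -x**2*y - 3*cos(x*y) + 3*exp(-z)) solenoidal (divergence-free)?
No, ∇·F = ((-x*cos(x*y) - 5*y*z + 5*exp(x + y) + 5*exp(x + z))*exp(z) - 3)*exp(-z)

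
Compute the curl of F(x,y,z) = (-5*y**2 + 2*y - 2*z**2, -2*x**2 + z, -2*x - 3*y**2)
(-6*y - 1, 2 - 4*z, -4*x + 10*y - 2)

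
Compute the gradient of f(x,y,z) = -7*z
(0, 0, -7)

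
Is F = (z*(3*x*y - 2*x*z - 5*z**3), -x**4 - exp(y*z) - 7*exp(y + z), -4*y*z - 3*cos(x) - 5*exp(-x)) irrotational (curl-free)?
No, ∇×F = (y*exp(y*z) - 4*z + 7*exp(y + z), 3*x*y - 4*x*z - 20*z**3 - 3*sin(x) - 5*exp(-x), x*(-4*x**2 - 3*z))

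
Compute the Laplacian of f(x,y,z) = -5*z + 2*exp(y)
2*exp(y)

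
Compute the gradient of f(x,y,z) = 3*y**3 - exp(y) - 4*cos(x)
(4*sin(x), 9*y**2 - exp(y), 0)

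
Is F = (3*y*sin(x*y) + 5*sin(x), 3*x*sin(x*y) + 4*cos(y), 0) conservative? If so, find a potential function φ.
Yes, F is conservative. φ = 4*sin(y) - 5*cos(x) - 3*cos(x*y)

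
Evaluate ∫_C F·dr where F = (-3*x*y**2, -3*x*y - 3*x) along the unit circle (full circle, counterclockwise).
-3*pi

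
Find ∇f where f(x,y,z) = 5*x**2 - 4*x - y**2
(10*x - 4, -2*y, 0)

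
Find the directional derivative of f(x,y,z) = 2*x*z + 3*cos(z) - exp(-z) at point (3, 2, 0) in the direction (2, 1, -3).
-3*sqrt(14)/2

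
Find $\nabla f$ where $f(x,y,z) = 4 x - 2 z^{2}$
(4, 0, -4*z)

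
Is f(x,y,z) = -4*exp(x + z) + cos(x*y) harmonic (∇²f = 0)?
No, ∇²f = -x**2*cos(x*y) - y**2*cos(x*y) - 8*exp(x + z)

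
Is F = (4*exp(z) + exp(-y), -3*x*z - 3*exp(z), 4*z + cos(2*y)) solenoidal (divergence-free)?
No, ∇·F = 4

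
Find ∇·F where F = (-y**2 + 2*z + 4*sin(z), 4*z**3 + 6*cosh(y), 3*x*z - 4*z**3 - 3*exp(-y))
3*x - 12*z**2 + 6*sinh(y)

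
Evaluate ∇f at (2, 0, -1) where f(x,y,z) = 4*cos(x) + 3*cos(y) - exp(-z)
(-4*sin(2), 0, E)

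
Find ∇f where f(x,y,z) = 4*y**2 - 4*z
(0, 8*y, -4)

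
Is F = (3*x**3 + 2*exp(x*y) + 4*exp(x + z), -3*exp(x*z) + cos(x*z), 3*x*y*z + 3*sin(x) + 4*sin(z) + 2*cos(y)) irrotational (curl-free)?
No, ∇×F = (3*x*z + 3*x*exp(x*z) + x*sin(x*z) - 2*sin(y), -3*y*z + 4*exp(x + z) - 3*cos(x), -2*x*exp(x*y) - 3*z*exp(x*z) - z*sin(x*z))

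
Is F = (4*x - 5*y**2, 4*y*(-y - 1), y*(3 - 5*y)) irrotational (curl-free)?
No, ∇×F = (3 - 10*y, 0, 10*y)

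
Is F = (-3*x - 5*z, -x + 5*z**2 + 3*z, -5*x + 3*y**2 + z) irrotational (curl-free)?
No, ∇×F = (6*y - 10*z - 3, 0, -1)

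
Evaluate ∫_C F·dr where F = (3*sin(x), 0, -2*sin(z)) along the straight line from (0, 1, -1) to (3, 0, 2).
-2*cos(1) + 2*cos(2) - 3*cos(3) + 3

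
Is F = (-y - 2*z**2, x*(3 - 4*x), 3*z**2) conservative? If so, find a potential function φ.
No, ∇×F = (0, -4*z, 4 - 8*x) ≠ 0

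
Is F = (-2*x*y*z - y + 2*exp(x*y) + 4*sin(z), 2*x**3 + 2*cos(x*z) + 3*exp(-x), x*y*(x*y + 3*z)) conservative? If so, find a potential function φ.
No, ∇×F = (x*(2*x*y + 3*z + 2*sin(x*z)), -2*x*y**2 - 2*x*y - 3*y*z + 4*cos(z), 6*x**2 + 2*x*z - 2*x*exp(x*y) - 2*z*sin(x*z) + 1 - 3*exp(-x)) ≠ 0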